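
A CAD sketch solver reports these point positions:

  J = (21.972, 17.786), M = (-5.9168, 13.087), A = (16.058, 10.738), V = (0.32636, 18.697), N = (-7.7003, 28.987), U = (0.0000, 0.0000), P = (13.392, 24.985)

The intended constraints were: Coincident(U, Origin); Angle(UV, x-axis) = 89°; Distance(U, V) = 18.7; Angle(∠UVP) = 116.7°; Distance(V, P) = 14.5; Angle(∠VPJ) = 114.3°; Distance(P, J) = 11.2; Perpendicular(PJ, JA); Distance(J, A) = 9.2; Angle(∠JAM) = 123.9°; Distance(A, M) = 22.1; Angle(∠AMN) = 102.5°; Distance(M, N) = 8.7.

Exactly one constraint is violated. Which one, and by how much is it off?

Distance(M, N) = 8.7 — off by 7.30.

U = (0.00, 0.00) ✓; UV at 89.00° ✓; |UV| = 18.70 ✓; ∠UVP = 116.7° ✓; |VP| = 14.50 ✓; ∠VPJ = 114.3° ✓; |PJ| = 11.20 ✓; ∠(PJ, JA) = 90.00° ✓; |JA| = 9.201 ✓; ∠JAM = 123.9° ✓; |AM| = 22.10 ✓; ∠AMN = 102.5° ✓; |MN| = 16.00 ✗.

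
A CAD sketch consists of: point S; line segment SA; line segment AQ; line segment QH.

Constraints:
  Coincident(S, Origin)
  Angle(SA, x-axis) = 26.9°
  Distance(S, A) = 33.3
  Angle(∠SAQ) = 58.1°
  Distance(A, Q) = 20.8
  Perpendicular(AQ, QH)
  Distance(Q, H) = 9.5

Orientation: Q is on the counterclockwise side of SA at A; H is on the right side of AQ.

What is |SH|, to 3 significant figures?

37.9

S is at the origin; SA runs at 26.9° with length 33.3, so A = 33.3·(cos 26.9°, sin 26.9°) = (29.7, 15.1). ∠SAQ = 58.1°, so AQ runs at 26.9° + (180° − 58.1°) = 149° from the x-axis; with |AQ| = 20.8, Q = A + 20.8·(cos 149°, sin 149°) = (11.9, 25.8). The perpendicularity gives QH at right angles to AQ; with |QH| = 9.5 on the right of AQ, H = Q + 9.5·(0.518, 0.855) = (16.8, 34.0). Then |SH| = |H − S| = 37.9.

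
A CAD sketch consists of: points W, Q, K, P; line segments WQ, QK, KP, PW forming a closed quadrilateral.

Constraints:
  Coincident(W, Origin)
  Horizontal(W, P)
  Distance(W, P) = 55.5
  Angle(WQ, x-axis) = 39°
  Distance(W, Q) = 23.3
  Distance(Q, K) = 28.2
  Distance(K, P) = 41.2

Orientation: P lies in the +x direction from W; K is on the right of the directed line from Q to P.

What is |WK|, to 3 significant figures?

21.4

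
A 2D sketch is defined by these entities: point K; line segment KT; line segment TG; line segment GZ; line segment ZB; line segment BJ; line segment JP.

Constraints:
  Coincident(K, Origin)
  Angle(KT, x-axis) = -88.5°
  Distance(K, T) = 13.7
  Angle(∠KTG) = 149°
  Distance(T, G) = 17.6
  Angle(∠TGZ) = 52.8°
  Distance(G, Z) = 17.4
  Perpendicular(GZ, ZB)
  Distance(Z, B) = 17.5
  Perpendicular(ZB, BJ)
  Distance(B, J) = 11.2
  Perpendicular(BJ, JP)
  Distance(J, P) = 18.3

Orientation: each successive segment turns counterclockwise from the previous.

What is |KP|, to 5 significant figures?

26.283

K is at the origin; KT runs at -88.5° with length 13.7, so T = (0.35862, -13.695). ∠KTG = 149.0° gives TG at -57.500° from the x-axis; with |TG| = 17.6, G = (9.8151, -28.539). ∠TGZ = 52.8° gives GZ at 69.700° from the x-axis; with |GZ| = 17.4, Z = (15.852, -12.220). GZ is perpendicular to ZB, so ZB runs at 159.70°; with |ZB| = 17.5, B = (-0.56128, -6.1484). ZB is perpendicular to BJ, so BJ runs at -110.30°; with |BJ| = 11.2, J = (-4.4470, -16.653). The perpendicularity gives JP at right angles to BJ, so JP runs at -20.300°; with |JP| = 18.3, P = (12.716, -23.002). Then |KP| = |P − K| = 26.283.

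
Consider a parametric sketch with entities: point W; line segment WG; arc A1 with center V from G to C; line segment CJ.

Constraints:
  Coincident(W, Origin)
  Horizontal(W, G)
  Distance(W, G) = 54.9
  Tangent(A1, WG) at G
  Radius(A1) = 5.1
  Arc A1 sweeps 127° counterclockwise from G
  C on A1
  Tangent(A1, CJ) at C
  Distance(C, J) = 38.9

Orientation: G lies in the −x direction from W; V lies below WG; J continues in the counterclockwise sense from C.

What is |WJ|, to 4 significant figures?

52.95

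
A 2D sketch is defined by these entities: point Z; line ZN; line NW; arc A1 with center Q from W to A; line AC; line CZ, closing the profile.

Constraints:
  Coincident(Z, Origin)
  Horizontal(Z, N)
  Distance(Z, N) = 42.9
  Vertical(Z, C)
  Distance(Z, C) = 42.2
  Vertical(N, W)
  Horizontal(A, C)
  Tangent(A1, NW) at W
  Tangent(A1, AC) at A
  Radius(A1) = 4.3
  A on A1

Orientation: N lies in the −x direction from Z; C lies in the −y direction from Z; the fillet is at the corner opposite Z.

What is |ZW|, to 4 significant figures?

57.24

Z is at the origin; ZN is horizontal with |ZN| = 42.9 and N on the −x side, so N = (-42.90, 0.000). Z and C share the same x with |ZC| = 42.2 and C on the −y side, so C = (0.000, -42.20). The virtual corner opposite Z is at (-42.90, -42.20). A1 meets NW tangentially, so QW is at right angles to NW and A1 meets AC tangentially, so QA is at right angles to AC, with radius 4.3, so the center Q sits 4.3 in from both sides at Q = (-38.60, -37.90). That places the tangent points at W = (-42.90, -37.90) on NW and A = (-38.60, -42.20) on AC. Then |ZW| = |W − Z| = 57.24.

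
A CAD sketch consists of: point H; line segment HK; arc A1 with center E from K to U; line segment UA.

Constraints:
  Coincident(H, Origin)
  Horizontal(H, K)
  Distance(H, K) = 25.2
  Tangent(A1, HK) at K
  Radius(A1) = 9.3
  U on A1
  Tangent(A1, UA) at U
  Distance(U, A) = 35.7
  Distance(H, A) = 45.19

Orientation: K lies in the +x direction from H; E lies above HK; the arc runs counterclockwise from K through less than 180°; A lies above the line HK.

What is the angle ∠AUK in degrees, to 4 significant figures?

117.0°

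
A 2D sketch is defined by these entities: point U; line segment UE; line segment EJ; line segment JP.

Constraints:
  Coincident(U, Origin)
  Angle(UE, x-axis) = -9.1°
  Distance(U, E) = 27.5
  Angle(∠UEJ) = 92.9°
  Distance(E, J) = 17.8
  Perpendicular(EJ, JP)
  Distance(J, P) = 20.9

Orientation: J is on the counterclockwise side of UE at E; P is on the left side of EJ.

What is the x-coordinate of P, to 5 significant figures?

10.411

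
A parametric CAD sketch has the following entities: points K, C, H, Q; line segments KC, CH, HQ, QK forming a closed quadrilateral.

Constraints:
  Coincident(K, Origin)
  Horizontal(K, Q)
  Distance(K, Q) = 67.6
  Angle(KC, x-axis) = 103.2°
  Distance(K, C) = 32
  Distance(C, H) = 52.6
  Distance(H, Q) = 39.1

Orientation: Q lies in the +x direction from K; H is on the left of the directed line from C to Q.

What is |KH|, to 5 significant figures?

55.511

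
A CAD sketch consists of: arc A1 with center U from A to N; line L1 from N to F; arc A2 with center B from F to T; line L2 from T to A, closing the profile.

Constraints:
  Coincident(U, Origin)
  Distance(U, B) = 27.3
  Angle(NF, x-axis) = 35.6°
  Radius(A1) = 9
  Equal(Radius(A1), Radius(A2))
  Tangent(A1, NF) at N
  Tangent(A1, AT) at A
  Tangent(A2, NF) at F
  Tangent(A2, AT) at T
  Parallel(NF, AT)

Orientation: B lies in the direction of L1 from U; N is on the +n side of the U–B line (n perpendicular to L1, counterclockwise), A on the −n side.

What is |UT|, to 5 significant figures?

28.745

Tangency of A1 to both parallel lines with radius 9.0 puts N and A at U ± 9.0·n: N = (-5.2391, 7.3179), A = (5.2391, -7.3179). Equal radii place F and T the same way about B: F = B + 9.0·n = (16.959, 23.210), T = B − 9.0·n = (27.437, 8.5741). Then |UT| = |T − U| = 28.745.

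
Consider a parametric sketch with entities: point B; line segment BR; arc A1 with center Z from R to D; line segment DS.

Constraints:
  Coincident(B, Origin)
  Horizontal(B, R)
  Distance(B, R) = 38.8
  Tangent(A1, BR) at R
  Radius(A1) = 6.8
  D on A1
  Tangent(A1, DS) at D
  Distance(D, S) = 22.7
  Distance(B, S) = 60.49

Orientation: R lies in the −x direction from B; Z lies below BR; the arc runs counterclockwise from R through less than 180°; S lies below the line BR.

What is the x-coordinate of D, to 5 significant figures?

-44.731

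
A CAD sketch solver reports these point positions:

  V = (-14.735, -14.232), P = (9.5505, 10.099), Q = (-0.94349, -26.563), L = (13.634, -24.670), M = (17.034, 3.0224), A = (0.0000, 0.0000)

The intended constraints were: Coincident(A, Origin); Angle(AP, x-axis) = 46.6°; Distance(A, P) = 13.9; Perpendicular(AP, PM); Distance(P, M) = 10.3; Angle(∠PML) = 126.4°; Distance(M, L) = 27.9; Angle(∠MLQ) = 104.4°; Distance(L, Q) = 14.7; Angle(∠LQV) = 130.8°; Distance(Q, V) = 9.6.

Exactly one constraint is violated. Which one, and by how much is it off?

Distance(Q, V) = 9.6 — off by 8.90.

A = (0.00, 0.00) ✓; AP at 46.60° ✓; |AP| = 13.90 ✓; ∠(AP, PM) = 90.00° ✓; |PM| = 10.30 ✓; ∠PML = 126.4° ✓; |ML| = 27.90 ✓; ∠MLQ = 104.4° ✓; |LQ| = 14.70 ✓; ∠LQV = 130.8° ✓; |QV| = 18.50 ✗.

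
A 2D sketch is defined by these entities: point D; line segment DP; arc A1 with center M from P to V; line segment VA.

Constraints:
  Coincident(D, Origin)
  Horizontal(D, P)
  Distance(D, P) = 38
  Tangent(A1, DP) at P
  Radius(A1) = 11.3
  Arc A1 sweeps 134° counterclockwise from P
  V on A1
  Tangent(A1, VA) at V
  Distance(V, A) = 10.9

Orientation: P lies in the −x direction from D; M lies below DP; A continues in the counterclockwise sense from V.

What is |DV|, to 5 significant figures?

49.945

D is at the origin; DP is horizontal with |DP| = 38.0 and P on the −x side, so P = (-38.000, 0.0000). The tangent condition forces MP to be normal to DP, so M = P + (0, -11.3) = (-38.000, -11.300). On A1, P sits at bearing 90° from M; a 134° counterclockwise sweep puts V at bearing 224°, so V = M + 11.3·(cos 224°, sin 224°) = (-46.129, -19.150). Then |DV| = |V − D| = 49.945.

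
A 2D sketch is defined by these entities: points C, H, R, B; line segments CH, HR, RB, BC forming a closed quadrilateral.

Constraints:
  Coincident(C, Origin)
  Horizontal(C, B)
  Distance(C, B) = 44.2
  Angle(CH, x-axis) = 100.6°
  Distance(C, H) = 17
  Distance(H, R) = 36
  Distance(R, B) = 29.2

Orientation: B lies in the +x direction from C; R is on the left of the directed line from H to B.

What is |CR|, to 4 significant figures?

41.10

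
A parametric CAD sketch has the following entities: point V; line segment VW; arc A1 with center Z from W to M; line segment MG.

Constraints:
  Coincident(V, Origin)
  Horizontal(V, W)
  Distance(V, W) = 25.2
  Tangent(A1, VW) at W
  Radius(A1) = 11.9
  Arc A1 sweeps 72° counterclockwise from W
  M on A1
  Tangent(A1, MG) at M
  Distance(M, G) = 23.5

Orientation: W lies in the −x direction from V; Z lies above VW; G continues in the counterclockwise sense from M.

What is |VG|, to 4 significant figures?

31.28

V is at the origin; V and W share the same y with |VW| = 25.2 and W on the −x side, so W = (-25.20, 0.000). The tangent condition forces ZW to be normal to VW, so Z = W + (0, 11.9) = (-25.20, 11.90). On A1, W sits at bearing -90° from Z; a 72° counterclockwise sweep puts M at bearing -18°, so M = Z + 11.9·(cos -18°, sin -18°) = (-13.88, 8.223). Tangency of A1 to MG means the radius ZM is perpendicular to MG, so MG runs along (−sin -18°, cos -18°); with |MG| = 23.5, G = (-6.621, 30.57). Then |VG| = |G − V| = 31.28.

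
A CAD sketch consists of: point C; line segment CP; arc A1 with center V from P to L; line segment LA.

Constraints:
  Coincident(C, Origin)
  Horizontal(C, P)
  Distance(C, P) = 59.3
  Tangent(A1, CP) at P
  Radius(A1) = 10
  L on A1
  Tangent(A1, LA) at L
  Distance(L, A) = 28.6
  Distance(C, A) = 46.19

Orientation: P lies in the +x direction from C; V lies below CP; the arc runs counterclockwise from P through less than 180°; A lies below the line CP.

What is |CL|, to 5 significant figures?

50.999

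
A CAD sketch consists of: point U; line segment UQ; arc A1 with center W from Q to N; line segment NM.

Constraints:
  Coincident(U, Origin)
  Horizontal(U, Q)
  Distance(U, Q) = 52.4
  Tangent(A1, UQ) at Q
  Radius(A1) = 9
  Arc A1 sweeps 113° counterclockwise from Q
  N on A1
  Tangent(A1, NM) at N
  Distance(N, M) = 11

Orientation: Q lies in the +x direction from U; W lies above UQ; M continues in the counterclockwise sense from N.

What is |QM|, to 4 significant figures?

22.99

On A1, Q sits at bearing -90° from W; a 113° counterclockwise sweep puts N at bearing 23°, so N = W + 9.0·(cos 23°, sin 23°) = (60.68, 12.52). Since A1 is tangent to NM there, WN ⟂ NM, so NM runs along (−sin 23°, cos 23°); with |NM| = 11.0, M = (56.39, 22.64). Then |QM| = |M − Q| = 22.99.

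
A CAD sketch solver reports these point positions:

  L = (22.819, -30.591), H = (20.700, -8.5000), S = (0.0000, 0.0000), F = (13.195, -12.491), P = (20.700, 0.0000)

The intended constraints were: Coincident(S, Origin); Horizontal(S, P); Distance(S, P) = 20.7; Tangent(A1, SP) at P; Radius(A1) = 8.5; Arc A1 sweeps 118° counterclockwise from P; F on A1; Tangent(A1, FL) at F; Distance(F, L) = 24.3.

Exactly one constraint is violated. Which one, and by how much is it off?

Distance(F, L) = 24.3 — off by 3.80.

S = (0.00, 0.00) ✓; S.y = 0.00, P.y = 0.00 ✓; |SP| = 20.70 ✓; ∠(HP, PS) = 90.00° ✓; |HP| = 8.500 ✓; bearing(H→F) − bearing(H→P) = 118.0° ✓; |HF| = 8.500 ✓; ∠(HF, FL) = 90.00° ✓; |FL| = 20.50 ✗.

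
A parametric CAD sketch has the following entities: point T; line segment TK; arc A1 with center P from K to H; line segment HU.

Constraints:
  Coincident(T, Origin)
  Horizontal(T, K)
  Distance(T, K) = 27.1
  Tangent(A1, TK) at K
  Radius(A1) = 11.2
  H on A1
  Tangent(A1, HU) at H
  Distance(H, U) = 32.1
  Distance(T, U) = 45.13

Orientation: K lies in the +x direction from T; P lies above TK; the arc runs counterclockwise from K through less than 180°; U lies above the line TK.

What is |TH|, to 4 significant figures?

40.10

T is at the origin; T and K share the same y with |TK| = 27.1 and K on the +x side, so K = (27.10, 0.000). Since A1 is tangent to TK there, PK ⟂ TK, so P = K + (0, 11.2) = (27.10, 11.20). Since PH ⟂ HU (tangency), |PU| = √(11.2² + 32.1²) = 34.00 regardless of where H sits on A1. So U lies on both circle(T, 45.13) and circle(P, 34.00); the above-TK intersection is U = (14.45, 42.76). H is the foot of the tangent from U: H = (35.54, 18.56).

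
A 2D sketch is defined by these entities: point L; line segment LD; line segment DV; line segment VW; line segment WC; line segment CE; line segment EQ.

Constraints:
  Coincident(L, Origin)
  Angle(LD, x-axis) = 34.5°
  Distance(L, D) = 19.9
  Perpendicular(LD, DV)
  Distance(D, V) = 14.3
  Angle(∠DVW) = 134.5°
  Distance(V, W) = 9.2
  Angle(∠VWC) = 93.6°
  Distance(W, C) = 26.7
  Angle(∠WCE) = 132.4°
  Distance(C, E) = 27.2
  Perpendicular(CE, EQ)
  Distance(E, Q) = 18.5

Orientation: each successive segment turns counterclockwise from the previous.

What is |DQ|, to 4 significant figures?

25.77

L is at the origin; LD runs at 34.5° with length 19.9, so D = (16.40, 11.27). LD is perpendicular to DV, so DV runs at 124.5°; with |DV| = 14.3, V = (8.301, 23.06). ∠DVW = 134.5° gives VW at 170.0° from the x-axis; with |VW| = 9.2, W = (-0.7597, 24.65). ∠VWC = 93.6° gives WC at -103.6° from the x-axis; with |WC| = 26.7, C = (-7.038, -1.297). ∠WCE = 132.4° gives CE at -56.00° from the x-axis; with |CE| = 27.2, E = (8.172, -23.85). CE is perpendicular to EQ, so EQ runs at 34.00°; with |EQ| = 18.5, Q = (23.51, -13.50). Then |DQ| = |Q − D| = 25.77.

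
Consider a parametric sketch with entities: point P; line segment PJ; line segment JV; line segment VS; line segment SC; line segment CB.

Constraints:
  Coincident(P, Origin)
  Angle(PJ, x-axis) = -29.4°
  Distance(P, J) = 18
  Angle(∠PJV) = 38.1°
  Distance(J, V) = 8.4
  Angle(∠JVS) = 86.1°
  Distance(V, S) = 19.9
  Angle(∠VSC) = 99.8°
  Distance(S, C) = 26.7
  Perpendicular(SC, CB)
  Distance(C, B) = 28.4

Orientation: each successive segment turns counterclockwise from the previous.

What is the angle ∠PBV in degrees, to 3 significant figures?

14.2°

P is at the origin; PJ runs at -29.4° with length 18.0, so J = (15.7, -8.84). ∠PJV = 38.1° gives JV at 112° from the x-axis; with |JV| = 8.4, V = (12.5, -1.08). ∠JVS = 86.1° gives VS at -154° from the x-axis; with |VS| = 19.9, S = (-5.36, -9.92). ∠VSC = 99.8° gives SC at -73.4° from the x-axis; with |SC| = 26.7, C = (2.27, -35.5). SC ⟂ CB, so CB runs at 16.6°; with |CB| = 28.4, B = (29.5, -27.4). Then cos ∠PBV = BP·BV / (|BP||BV|), giving 14.2°.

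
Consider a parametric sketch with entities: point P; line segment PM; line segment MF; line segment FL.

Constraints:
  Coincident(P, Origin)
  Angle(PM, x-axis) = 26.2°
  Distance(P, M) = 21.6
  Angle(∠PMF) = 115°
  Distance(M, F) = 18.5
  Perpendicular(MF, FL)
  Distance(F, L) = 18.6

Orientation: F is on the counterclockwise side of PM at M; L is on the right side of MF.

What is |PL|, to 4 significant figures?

47.12

P is at the origin; PM runs at 26.2° with length 21.6, so M = 21.6·(cos 26.2°, sin 26.2°) = (19.38, 9.537). ∠PMF = 115.0°, so MF runs at 26.2° + (180° − 115.0°) = 91.20° from the x-axis; with |MF| = 18.5, F = M + 18.5·(cos 91.20°, sin 91.20°) = (18.99, 28.03). MF ⟂ FL; with |FL| = 18.6 on the right of MF, L = F + 18.6·(0.9998, 0.02094) = (37.59, 28.42). Then |PL| = |L − P| = 47.12.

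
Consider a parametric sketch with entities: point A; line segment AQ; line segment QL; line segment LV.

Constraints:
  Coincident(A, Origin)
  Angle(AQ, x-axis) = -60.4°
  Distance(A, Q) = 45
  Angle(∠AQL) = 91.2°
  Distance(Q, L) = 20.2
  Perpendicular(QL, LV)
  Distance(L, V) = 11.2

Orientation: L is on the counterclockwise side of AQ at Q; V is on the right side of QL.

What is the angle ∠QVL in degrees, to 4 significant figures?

60.99°

A is at the origin; AQ runs at -60.4° with length 45.0, so Q = 45.0·(cos -60.4°, sin -60.4°) = (22.23, -39.13). ∠AQL = 91.2°, so QL runs at -60.4° + (180° − 91.2°) = 28.40° from the x-axis; with |QL| = 20.2, L = Q + 20.2·(cos 28.40°, sin 28.40°) = (40.00, -29.52). The perpendicularity gives LV at right angles to QL; with |LV| = 11.2 on the right of QL, V = L + 11.2·(0.4756, -0.8796) = (45.32, -39.37). Then cos ∠QVL = VQ·VL / (|VQ||VL|), giving 60.99°.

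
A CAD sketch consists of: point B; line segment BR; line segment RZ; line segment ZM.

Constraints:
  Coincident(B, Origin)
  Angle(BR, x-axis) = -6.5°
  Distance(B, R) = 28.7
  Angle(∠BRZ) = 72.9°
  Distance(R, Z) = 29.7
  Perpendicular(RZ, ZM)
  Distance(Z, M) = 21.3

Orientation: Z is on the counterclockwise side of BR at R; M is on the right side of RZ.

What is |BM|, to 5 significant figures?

53.167

B is at the origin; BR runs at -6.5° with length 28.7, so R = 28.7·(cos -6.5°, sin -6.5°) = (28.516, -3.2489). ∠BRZ = 72.9°, so RZ runs at -6.5° + (180° − 72.9°) = 100.60° from the x-axis; with |RZ| = 29.7, Z = R + 29.7·(cos 100.60°, sin 100.60°) = (23.052, 25.944). RZ ⟂ ZM; with |ZM| = 21.3 on the right of RZ, M = Z + 21.3·(0.98294, 0.18395) = (43.989, 29.862). Then |BM| = |M − B| = 53.167.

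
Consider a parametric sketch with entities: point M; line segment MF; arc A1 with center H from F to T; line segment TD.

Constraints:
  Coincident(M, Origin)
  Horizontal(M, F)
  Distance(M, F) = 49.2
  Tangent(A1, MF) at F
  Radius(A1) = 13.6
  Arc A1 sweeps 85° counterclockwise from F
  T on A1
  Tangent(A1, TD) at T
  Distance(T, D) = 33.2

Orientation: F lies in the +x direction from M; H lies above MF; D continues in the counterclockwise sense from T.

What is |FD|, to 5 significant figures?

48.369

M is at the origin; M and F share the same y with |MF| = 49.2 and F on the +x side, so F = (49.200, 0.0000). A1 meets MF tangentially, so HF is at right angles to MF, so H = F + (0, 13.6) = (49.200, 13.600). On A1, F sits at bearing -90° from H; an 85° counterclockwise sweep puts T at bearing -5°, so T = H + 13.6·(cos -5°, sin -5°) = (62.748, 12.415). The tangent condition forces HT to be normal to TD, so TD runs along (−sin -5°, cos -5°); with |TD| = 33.2, D = (65.642, 45.488). Then |FD| = |D − F| = 48.369.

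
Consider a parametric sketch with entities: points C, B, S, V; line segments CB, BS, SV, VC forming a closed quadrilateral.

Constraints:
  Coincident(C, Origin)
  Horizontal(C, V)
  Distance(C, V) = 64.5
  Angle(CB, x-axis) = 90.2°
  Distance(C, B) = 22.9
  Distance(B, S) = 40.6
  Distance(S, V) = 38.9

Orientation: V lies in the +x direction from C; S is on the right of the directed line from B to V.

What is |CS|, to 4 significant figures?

27.55

C is at the origin; CV is horizontal with |CV| = 64.5 and V in +x, so V = (64.5, 0). CB runs at 90.2° with |CB| = 22.9, so B = (-0.07994, 22.90). S is determined by |BS| = 40.6 and |SV| = 38.9 together: it lies at the intersection of circle(B, 40.6) and circle(V, 38.9). With |BV| = 68.52, the foot of the radical line on BV is 35.25 from B and the perpendicular offset is √(40.6² − 35.25²) = 20.15. Taking the right-of-BV solution: S = (26.40, -7.872).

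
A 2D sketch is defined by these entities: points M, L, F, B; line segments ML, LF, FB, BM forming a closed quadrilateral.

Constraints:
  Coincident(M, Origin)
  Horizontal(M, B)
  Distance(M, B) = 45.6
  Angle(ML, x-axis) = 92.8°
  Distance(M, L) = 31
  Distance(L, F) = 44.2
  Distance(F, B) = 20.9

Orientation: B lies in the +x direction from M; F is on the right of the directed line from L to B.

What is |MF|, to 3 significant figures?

25.5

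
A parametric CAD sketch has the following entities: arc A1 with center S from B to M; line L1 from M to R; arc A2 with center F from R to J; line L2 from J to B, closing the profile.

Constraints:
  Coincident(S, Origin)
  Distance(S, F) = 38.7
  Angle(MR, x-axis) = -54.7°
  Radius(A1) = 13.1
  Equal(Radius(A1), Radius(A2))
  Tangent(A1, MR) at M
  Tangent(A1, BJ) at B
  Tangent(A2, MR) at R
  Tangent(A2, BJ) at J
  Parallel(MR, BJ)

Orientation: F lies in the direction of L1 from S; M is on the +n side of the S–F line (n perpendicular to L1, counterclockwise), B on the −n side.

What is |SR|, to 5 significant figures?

40.857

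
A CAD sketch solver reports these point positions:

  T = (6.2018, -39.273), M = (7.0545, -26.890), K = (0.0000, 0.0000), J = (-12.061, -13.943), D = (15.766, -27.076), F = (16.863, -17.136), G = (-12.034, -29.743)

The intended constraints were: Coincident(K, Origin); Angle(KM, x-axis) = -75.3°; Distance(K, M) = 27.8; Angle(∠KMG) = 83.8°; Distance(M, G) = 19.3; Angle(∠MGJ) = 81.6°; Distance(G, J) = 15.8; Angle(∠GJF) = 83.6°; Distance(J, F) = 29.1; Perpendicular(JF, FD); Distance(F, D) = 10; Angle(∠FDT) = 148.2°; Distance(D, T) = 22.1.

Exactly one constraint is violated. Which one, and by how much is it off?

Distance(D, T) = 22.1 — off by 6.60.

K = (0.00, 0.00) ✓; KM at -75.30° ✓; |KM| = 27.80 ✓; ∠KMG = 83.80° ✓; |MG| = 19.30 ✓; ∠MGJ = 81.60° ✓; |GJ| = 15.80 ✓; ∠GJF = 83.60° ✓; |JF| = 29.10 ✓; ∠(JF, FD) = 90.00° ✓; |FD| = 10.00 ✓; ∠FDT = 148.2° ✓; |DT| = 15.50 ✗.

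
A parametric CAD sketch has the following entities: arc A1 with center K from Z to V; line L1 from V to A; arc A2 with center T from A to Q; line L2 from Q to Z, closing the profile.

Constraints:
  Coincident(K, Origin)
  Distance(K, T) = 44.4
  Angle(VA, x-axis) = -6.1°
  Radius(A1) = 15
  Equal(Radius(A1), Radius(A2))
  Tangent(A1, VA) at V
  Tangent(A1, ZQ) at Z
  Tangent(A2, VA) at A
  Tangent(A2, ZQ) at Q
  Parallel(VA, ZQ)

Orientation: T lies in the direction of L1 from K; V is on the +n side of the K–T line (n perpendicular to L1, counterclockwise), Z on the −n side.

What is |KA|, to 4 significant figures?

46.87

The slot axis is L1's direction at -6.1°, so u = (cos -6.1°, sin -6.1°) = (0.9943, -0.1063) and n = (−sin -6.1°, cos -6.1°) = (0.1063, 0.9943). K is at the origin and T lies 44.4 along u from K, so T = 44.4·u = (44.15, -4.718). Tangency of A1 to both parallel lines with radius 15.0 puts V and Z at K ± 15.0·n: V = (1.594, 14.92), Z = (-1.594, -14.92). Equal radii place A and Q the same way about T: A = T + 15.0·n = (45.74, 10.20), Q = T − 15.0·n = (42.55, -19.63). Then |KA| = |A − K| = 46.87.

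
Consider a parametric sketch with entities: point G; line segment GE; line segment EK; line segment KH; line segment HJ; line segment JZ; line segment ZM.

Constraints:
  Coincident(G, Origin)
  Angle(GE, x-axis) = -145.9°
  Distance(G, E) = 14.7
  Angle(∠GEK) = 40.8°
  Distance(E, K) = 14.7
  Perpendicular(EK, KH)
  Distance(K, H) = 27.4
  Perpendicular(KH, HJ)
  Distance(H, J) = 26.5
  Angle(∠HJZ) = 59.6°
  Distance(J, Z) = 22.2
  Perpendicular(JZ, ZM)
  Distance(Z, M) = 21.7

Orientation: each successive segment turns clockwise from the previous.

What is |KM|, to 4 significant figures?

19.54

G is at the origin; GE runs at -145.9° with length 14.7, so E = (-12.17, -8.241). ∠GEK = 40.8° gives EK at 74.90° from the x-axis; with |EK| = 14.7, K = (-8.343, 5.951). EK ⟂ KH, so KH runs at -15.10°; with |KH| = 27.4, H = (18.11, -1.187). KH ⟂ HJ, so HJ runs at -105.1°; with |HJ| = 26.5, J = (11.21, -26.77). ∠HJZ = 59.6° gives JZ at 134.5° from the x-axis; with |JZ| = 22.2, Z = (-4.353, -10.94). JZ ⟂ ZM, so ZM runs at 44.50°; with |ZM| = 21.7, M = (11.12, 4.272). Then |KM| = |M − K| = 19.54.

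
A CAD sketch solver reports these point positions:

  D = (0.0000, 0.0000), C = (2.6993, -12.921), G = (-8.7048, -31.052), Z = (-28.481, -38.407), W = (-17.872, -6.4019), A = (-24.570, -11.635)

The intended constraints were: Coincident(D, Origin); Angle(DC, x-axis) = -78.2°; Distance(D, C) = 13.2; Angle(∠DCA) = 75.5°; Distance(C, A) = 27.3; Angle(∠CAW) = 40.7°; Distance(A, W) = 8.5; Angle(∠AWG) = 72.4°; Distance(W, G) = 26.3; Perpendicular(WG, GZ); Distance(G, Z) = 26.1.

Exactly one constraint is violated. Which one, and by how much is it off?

Distance(G, Z) = 26.1 — off by 5.00.

D = (0.00, 0.00) ✓; DC at -78.20° ✓; |DC| = 13.20 ✓; ∠DCA = 75.50° ✓; |CA| = 27.30 ✓; ∠CAW = 40.70° ✓; |AW| = 8.500 ✓; ∠AWG = 72.40° ✓; |WG| = 26.30 ✓; ∠(WG, GZ) = 90.00° ✓; |GZ| = 21.10 ✗.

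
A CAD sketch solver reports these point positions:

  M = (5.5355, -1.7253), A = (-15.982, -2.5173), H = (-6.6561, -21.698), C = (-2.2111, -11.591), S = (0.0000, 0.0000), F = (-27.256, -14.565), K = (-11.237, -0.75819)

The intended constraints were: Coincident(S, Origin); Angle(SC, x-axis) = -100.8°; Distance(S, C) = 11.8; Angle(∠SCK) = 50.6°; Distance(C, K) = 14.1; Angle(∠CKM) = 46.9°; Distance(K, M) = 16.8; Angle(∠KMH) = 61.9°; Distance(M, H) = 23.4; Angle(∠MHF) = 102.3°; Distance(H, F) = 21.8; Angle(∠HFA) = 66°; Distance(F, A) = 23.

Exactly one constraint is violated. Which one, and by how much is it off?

Distance(F, A) = 23 — off by 6.50.

S = (0.00, 0.00) ✓; SC at -100.8° ✓; |SC| = 11.80 ✓; ∠SCK = 50.60° ✓; |CK| = 14.10 ✓; ∠CKM = 46.90° ✓; |KM| = 16.80 ✓; ∠KMH = 61.90° ✓; |MH| = 23.40 ✓; ∠MHF = 102.3° ✓; |HF| = 21.80 ✓; ∠HFA = 66.00° ✓; |FA| = 16.50 ✗.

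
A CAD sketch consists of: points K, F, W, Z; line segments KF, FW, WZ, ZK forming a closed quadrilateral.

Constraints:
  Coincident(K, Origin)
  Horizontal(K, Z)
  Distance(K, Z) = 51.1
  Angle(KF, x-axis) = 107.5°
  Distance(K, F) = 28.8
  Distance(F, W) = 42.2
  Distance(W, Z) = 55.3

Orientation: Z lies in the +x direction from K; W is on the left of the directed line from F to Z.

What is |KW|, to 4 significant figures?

56.74

K is at the origin; K and Z share the same y with |KZ| = 51.1 and Z in +x, so Z = (51.1, 0). KF runs at 107.5° with |KF| = 28.8, so F = (-8.660, 27.47). W is determined by |FW| = 42.2 and |WZ| = 55.3 together: it lies at the intersection of circle(F, 42.2) and circle(Z, 55.3). With |FZ| = 65.77, the foot of the radical line on FZ is 23.18 from F and the perpendicular offset is √(42.2² − 23.18²) = 35.27. Taking the left-of-FZ solution: W = (27.13, 49.83).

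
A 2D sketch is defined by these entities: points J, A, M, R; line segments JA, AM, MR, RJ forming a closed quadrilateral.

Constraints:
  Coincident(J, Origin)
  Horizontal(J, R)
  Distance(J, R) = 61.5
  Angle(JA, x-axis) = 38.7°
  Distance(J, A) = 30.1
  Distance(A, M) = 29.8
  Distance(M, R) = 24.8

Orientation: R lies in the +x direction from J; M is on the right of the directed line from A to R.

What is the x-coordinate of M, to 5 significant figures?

37.804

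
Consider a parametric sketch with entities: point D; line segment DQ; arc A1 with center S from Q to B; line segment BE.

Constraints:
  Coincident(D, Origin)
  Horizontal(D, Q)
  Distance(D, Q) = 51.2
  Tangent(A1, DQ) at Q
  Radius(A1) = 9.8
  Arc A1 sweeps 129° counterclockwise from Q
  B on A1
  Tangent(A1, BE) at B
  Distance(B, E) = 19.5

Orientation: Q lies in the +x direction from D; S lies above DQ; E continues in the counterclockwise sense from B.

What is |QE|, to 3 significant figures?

31.5

D is at the origin; DQ is horizontal with |DQ| = 51.2 and Q on the +x side, so Q = (51.2, 0.00). The tangent condition forces SQ to be normal to DQ, so S = Q + (0, 9.8) = (51.2, 9.80). On A1, Q sits at bearing -90° from S; a 129° counterclockwise sweep puts B at bearing 39°, so B = S + 9.8·(cos 39°, sin 39°) = (58.8, 16.0). Since A1 is tangent to BE there, SB ⟂ BE, so BE runs along (−sin 39°, cos 39°); with |BE| = 19.5, E = (46.5, 31.1). Then |QE| = |E − Q| = 31.5.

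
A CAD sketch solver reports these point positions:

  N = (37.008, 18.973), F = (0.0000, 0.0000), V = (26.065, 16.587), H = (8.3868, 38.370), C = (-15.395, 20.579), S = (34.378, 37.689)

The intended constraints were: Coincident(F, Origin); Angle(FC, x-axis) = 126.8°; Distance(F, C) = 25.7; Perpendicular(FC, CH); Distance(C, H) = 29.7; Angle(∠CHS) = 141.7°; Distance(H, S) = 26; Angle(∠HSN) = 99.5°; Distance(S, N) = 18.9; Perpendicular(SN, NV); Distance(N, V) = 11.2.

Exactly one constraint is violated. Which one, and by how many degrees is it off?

Perpendicular(SN, NV) — off by 4.30°.

F = (0.00, 0.00) ✓; FC at 126.8° ✓; |FC| = 25.70 ✓; ∠(FC, CH) = 90.00° ✓; |CH| = 29.70 ✓; ∠CHS = 141.7° ✓; |HS| = 26.00 ✓; ∠HSN = 99.50° ✓; |SN| = 18.90 ✓; ∠(SN, NV) = 85.70° ✗; |NV| = 11.20 ✓.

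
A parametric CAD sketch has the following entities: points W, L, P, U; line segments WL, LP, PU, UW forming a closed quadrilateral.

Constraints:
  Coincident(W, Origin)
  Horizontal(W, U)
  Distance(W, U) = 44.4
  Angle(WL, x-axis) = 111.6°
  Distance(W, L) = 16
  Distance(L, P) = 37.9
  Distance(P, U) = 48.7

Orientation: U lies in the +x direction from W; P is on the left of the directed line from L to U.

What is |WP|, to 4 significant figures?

46.91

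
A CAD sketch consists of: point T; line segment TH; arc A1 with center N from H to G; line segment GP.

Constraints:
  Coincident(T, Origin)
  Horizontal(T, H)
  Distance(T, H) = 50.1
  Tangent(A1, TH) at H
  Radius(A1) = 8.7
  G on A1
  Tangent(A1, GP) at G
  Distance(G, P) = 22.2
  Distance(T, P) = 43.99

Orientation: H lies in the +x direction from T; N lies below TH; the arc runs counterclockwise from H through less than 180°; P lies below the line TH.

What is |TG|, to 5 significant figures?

42.273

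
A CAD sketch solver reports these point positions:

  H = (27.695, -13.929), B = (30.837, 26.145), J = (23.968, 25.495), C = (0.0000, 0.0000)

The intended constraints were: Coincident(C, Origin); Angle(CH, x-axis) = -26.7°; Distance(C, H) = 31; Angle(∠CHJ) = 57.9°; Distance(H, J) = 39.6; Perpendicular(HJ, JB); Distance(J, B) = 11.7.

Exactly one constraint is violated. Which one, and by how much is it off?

Distance(J, B) = 11.7 — off by 4.80.

C = (0.00, 0.00) ✓; CH at -26.70° ✓; |CH| = 31.00 ✓; ∠CHJ = 57.90° ✓; |HJ| = 39.60 ✓; ∠(HJ, JB) = 89.99° ✓; |JB| = 6.900 ✗.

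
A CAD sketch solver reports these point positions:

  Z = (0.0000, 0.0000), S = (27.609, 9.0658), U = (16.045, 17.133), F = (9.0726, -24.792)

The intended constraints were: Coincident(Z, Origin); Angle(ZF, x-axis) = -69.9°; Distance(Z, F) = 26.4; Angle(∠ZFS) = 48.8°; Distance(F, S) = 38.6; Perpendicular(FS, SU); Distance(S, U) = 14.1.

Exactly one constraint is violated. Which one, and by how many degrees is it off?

Perpendicular(FS, SU) — off by 6.20°.

Z = (0.00, 0.00) ✓; ZF at -69.90° ✓; |ZF| = 26.40 ✓; ∠ZFS = 48.80° ✓; |FS| = 38.60 ✓; ∠(FS, SU) = 83.80° ✗; |SU| = 14.10 ✓.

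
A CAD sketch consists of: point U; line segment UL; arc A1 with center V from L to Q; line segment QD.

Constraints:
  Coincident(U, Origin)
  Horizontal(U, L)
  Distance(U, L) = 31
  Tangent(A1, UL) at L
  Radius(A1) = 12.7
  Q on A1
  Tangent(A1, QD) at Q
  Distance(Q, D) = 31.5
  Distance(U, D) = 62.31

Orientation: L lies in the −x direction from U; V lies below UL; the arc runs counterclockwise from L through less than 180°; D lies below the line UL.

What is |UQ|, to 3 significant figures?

45.5

Checks: |UL| = 31.00 ✓; |VQ| = 12.70 ✓; ∠(VQ, QD) = 90.00° ✓; |QD| = 31.50 ✓; |UD| = 62.31 ✓.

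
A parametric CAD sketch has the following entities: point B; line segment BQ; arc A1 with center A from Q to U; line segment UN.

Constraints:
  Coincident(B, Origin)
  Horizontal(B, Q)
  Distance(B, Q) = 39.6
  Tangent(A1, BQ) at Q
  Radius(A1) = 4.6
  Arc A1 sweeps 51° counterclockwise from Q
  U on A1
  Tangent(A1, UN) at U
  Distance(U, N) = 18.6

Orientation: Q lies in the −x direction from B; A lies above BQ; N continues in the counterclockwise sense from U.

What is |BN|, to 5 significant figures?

29.199

On A1, Q sits at bearing -90° from A; a 51° counterclockwise sweep puts U at bearing -39°, so U = A + 4.6·(cos -39°, sin -39°) = (-36.025, 1.7051). Since A1 is tangent to UN there, AU ⟂ UN, so UN runs along (−sin -39°, cos -39°); with |UN| = 18.6, N = (-24.320, 16.160). Then |BN| = |N − B| = 29.199.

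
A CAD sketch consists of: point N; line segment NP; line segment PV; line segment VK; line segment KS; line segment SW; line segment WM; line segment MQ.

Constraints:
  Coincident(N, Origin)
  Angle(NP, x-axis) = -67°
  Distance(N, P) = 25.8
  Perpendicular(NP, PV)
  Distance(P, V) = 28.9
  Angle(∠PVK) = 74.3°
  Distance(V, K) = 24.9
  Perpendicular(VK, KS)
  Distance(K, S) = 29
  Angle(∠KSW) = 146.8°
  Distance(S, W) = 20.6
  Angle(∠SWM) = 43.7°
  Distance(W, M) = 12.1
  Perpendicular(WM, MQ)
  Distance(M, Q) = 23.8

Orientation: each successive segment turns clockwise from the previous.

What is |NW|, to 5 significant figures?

31.740

N is at the origin; NP runs at -67.0° with length 25.8, so P = (10.081, -23.749). The perpendicularity gives PV at right angles to NP, so PV runs at -157.00°; with |PV| = 28.9, V = (-16.522, -35.041). ∠PVK = 74.3° gives VK at 97.300° from the x-axis; with |VK| = 24.9, K = (-19.686, -10.343). VK is perpendicular to KS, so KS runs at 7.3000°; with |KS| = 29.0, S = (9.0793, -6.6581). ∠KSW = 146.8° gives SW at -25.900° from the x-axis; with |SW| = 20.6, W = (27.610, -15.656). Then |NW| = |W − N| = 31.740.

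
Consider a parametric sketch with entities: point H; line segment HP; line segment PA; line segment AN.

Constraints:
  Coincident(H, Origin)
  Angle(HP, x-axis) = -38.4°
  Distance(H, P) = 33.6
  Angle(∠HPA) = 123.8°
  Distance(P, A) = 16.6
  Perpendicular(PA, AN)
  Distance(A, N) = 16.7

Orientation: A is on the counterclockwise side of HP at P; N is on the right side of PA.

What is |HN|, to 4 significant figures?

56.89

H is at the origin; HP runs at -38.4° with length 33.6, so P = 33.6·(cos -38.4°, sin -38.4°) = (26.33, -20.87). ∠HPA = 123.8°, so PA runs at -38.4° + (180° − 123.8°) = 17.80° from the x-axis; with |PA| = 16.6, A = P + 16.6·(cos 17.80°, sin 17.80°) = (42.14, -15.80). PA ⟂ AN; with |AN| = 16.7 on the right of PA, N = A + 16.7·(0.3057, -0.9521) = (47.24, -31.70). Then |HN| = |N − H| = 56.89.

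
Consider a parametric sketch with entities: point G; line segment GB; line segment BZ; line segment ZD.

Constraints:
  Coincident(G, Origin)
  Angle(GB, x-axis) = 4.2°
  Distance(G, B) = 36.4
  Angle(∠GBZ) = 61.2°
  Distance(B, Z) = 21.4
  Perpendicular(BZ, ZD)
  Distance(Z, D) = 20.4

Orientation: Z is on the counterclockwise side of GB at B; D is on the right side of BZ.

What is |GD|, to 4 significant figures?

52.44

G is at the origin; GB runs at 4.2° with length 36.4, so B = 36.4·(cos 4.2°, sin 4.2°) = (36.30, 2.666). ∠GBZ = 61.2°, so BZ runs at 4.2° + (180° − 61.2°) = 123.0° from the x-axis; with |BZ| = 21.4, Z = B + 21.4·(cos 123.0°, sin 123.0°) = (24.65, 20.61). BZ ⟂ ZD; with |ZD| = 20.4 on the right of BZ, D = Z + 20.4·(0.8387, 0.5446) = (41.76, 31.72). Then |GD| = |D − G| = 52.44.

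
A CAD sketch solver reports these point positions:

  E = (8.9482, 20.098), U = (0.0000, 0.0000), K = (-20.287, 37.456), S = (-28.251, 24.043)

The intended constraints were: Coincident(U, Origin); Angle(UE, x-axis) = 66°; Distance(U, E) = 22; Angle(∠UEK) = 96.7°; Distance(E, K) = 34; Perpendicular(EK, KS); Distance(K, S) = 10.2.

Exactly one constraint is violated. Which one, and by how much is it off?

Distance(K, S) = 10.2 — off by 5.40.

U = (0.00, 0.00) ✓; UE at 66.00° ✓; |UE| = 22.00 ✓; ∠UEK = 96.70° ✓; |EK| = 34.00 ✓; ∠(EK, KS) = 90.00° ✓; |KS| = 15.60 ✗.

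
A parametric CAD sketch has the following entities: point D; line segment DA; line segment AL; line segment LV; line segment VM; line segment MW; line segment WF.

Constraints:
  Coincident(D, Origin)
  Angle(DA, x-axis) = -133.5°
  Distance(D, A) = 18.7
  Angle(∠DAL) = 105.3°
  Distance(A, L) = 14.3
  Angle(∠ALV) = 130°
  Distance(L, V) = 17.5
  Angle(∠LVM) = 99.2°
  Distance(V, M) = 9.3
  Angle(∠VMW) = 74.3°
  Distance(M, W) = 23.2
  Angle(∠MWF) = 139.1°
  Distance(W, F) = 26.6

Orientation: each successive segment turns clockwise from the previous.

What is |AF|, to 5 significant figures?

27.219

∠VMW = 74.3° gives MW at -84.700° from the x-axis; with |MW| = 23.2, W = (-18.228, -9.4448). ∠MWF = 139.1° gives WF at -125.60° from the x-axis; with |WF| = 26.6, F = (-33.713, -31.073). Then |AF| = |F − A| = 27.219.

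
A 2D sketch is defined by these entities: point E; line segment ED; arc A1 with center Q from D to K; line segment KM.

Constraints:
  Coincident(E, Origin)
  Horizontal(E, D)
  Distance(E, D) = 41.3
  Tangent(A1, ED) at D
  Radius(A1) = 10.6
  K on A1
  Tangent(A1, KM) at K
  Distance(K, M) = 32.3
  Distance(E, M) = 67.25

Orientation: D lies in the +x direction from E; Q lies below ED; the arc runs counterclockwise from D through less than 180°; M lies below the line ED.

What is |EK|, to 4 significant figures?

36.81

E is at the origin; ED is horizontal with |ED| = 41.3 and D on the +x side, so D = (41.30, 0.000). Since A1 is tangent to ED there, QD ⟂ ED, so Q = D + (0, -10.6) = (41.30, -10.60). Since QK ⟂ KM (tangency), |QM| = √(10.6² + 32.3²) = 33.99 regardless of where K sits on A1. So M lies on both circle(E, 67.25) and circle(Q, 33.99); the below-ED intersection is M = (51.75, -42.95). K is the foot of the tangent from M: K = (32.73, -16.84).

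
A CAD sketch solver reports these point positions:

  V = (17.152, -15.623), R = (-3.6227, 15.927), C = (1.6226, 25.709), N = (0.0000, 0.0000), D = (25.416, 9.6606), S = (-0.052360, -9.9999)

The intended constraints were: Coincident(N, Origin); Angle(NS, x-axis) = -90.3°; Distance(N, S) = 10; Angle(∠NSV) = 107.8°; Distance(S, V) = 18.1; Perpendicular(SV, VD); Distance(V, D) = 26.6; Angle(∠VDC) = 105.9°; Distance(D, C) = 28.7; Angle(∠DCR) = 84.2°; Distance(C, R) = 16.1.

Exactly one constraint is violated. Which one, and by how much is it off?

Distance(C, R) = 16.1 — off by 5.00.

N = (0.00, 0.00) ✓; NS at -90.30° ✓; |NS| = 10.00 ✓; ∠NSV = 107.8° ✓; |SV| = 18.10 ✓; ∠(SV, VD) = 90.00° ✓; |VD| = 26.60 ✓; ∠VDC = 105.9° ✓; |DC| = 28.70 ✓; ∠DCR = 84.20° ✓; |CR| = 11.10 ✗.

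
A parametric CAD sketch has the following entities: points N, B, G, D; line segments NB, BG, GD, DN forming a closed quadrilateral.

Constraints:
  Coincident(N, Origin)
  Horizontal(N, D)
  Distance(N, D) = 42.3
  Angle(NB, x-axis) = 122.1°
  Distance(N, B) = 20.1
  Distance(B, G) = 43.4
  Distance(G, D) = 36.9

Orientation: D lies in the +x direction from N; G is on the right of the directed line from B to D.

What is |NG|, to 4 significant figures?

23.31

N is at the origin; ND is horizontal with |ND| = 42.3 and D in +x, so D = (42.3, 0). NB runs at 122.1° with |NB| = 20.1, so B = (-10.68, 17.03). G is determined by |BG| = 43.4 and |GD| = 36.9 together: it lies at the intersection of circle(B, 43.4) and circle(D, 36.9). With |BD| = 55.65, the foot of the radical line on BD is 32.51 from B and the perpendicular offset is √(43.4² − 32.51²) = 28.75. Taking the right-of-BD solution: G = (11.48, -20.29).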